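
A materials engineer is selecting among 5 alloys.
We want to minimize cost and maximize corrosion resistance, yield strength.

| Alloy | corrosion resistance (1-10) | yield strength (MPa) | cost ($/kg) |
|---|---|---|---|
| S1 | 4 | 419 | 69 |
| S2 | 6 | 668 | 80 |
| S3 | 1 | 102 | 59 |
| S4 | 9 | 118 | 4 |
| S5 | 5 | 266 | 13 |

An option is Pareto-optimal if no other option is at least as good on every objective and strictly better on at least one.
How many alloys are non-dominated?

S1: not dominated.
S2: not dominated (best yield strength).
S3: dominated by S4 (corrosion resistance 9≥1, yield strength 118≥102, cost 4≤59).
S4: not dominated (best corrosion resistance).
S5: not dominated.
Pareto-optimal: S1, S2, S4, S5 → 4.

4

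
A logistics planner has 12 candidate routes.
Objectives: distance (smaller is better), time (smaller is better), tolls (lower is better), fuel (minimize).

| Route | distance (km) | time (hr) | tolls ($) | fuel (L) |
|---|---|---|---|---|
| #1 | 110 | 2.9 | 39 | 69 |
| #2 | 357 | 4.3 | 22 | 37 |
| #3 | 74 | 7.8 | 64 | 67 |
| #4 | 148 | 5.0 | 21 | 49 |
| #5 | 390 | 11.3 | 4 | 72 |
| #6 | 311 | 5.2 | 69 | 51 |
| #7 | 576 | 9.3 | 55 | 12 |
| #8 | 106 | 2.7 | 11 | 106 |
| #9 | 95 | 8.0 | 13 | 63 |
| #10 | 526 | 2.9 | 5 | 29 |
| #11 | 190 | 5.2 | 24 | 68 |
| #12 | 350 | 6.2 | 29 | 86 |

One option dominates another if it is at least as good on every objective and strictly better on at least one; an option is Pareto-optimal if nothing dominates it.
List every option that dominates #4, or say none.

#1: worse on tolls (39 vs 21).
#2: worse on distance (357 vs 148).
#3: worse on time (7.8 vs 5.0).
#5: worse on distance (390 vs 148).
#6: worse on distance (311 vs 148).
#7: worse on distance (576 vs 148).
#8: worse on fuel (106 vs 49).
#9: worse on time (8.0 vs 5.0).
#10: worse on distance (526 vs 148).
#11: worse on distance (190 vs 148).
#12: worse on distance (350 vs 148).
No option dominates #4.

none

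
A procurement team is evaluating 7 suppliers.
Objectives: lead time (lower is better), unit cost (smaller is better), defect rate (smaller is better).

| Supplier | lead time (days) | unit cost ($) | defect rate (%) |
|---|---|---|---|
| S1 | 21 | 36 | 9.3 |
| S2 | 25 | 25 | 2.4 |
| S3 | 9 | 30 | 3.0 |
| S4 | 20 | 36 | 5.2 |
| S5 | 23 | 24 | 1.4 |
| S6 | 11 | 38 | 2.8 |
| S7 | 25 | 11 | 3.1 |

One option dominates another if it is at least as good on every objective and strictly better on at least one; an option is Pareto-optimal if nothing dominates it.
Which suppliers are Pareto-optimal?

S1: dominated by S3 (lead time 9≤21, unit cost 30≤36, defect rate 3.0≤9.3).
S2: dominated by S5 (lead time 23≤25, unit cost 24≤25, defect rate 1.4≤2.4).
S3: not dominated (best lead time).
S4: dominated by S3 (lead time 9≤20, unit cost 30≤36, defect rate 3.0≤5.2).
S5: not dominated (best defect rate).
S6: not dominated.
S7: not dominated (best unit cost).

S3, S5, S6, S7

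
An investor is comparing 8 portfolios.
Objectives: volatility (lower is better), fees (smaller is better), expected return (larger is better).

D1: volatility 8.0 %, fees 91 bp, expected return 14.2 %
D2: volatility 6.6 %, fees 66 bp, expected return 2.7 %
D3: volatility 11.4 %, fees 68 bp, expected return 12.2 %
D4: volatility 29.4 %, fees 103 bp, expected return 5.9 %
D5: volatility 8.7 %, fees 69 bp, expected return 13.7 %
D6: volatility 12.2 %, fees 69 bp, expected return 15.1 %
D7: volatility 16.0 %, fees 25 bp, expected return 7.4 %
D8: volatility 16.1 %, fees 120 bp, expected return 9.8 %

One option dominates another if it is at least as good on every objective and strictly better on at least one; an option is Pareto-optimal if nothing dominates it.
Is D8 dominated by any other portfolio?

D1 vs D8: volatility 8.0≤16.1, fees 91≤120, expected return 14.2≥9.8 — D1 is at least as good on every objective and strictly better on at least one, so D1 dominates D8.

Yes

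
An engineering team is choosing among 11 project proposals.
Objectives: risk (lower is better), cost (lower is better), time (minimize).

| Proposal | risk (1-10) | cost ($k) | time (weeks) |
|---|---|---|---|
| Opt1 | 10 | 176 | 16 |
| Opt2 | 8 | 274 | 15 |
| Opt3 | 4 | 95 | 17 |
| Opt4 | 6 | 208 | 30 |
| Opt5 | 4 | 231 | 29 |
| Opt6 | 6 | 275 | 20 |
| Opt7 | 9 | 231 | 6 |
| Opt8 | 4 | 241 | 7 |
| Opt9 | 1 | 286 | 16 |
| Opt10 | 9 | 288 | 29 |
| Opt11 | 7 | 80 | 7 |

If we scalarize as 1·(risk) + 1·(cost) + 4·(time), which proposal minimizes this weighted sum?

Opt11

Opt1: 1·10 + 1·176 + 4·16 = 250
Opt2: 1·8 + 1·274 + 4·15 = 342
Opt3: 1·4 + 1·95 + 4·17 = 167
Opt4: 1·6 + 1·208 + 4·30 = 334
Opt5: 1·4 + 1·231 + 4·29 = 351
Opt6: 1·6 + 1·275 + 4·20 = 361
Opt7: 1·9 + 1·231 + 4·6 = 264
Opt8: 1·4 + 1·241 + 4·7 = 273
Opt9: 1·1 + 1·286 + 4·16 = 351
Opt10: 1·9 + 1·288 + 4·29 = 413
Opt11: 1·7 + 1·80 + 4·7 = 115
Lowest: Opt11 at 115.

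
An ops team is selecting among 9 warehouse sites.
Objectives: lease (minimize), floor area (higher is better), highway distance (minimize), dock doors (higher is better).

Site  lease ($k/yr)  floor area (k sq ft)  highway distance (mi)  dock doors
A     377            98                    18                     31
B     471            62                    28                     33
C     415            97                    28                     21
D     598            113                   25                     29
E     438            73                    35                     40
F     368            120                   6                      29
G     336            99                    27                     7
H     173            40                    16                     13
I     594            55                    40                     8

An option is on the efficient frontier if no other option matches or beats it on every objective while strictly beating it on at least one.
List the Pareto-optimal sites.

A: not dominated.
B: not dominated.
C: dominated by A (lease 377≤415, floor area 98≥97, highway distance 18≤28, dock doors 31≥21).
D: dominated by F (lease 368≤598, floor area 120≥113, highway distance 6≤25, dock doors 29≥29).
E: not dominated (best dock doors).
F: not dominated (best floor area).
G: not dominated.
H: not dominated (best lease).
I: dominated by A (lease 377≤594, floor area 98≥55, highway distance 18≤40, dock doors 31≥8).

A, B, E, F, G, H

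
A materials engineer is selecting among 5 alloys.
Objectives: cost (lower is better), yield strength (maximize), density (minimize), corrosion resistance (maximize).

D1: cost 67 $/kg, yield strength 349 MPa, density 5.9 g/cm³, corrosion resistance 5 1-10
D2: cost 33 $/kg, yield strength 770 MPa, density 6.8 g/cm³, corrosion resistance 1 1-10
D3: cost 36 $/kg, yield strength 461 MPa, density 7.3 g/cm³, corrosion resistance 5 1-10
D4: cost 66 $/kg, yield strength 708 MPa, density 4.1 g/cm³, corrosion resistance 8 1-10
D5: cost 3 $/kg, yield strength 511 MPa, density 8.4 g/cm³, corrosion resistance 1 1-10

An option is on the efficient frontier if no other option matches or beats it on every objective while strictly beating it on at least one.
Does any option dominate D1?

Yes

D4 vs D1: cost 66≤67, yield strength 708≥349, density 4.1≤5.9, corrosion resistance 8≥5 — D4 is at least as good on every objective and strictly better on at least one, so D4 dominates D1.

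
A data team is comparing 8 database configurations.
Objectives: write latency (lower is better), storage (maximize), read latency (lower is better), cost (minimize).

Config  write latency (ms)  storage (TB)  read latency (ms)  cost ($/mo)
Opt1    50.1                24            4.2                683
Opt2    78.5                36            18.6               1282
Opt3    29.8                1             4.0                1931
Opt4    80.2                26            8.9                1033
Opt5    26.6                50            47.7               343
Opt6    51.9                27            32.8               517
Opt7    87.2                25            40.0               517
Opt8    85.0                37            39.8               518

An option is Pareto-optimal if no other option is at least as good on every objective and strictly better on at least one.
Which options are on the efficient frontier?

Opt1: not dominated.
Opt2: not dominated.
Opt3: not dominated (best read latency).
Opt4: not dominated.
Opt5: not dominated (best write latency).
Opt6: not dominated.
Opt7: dominated by Opt6 (write latency 51.9≤87.2, storage 27≥25, read latency 32.8≤40.0, cost 517≤517).
Opt8: not dominated.

Opt1, Opt2, Opt3, Opt4, Opt5, Opt6, Opt8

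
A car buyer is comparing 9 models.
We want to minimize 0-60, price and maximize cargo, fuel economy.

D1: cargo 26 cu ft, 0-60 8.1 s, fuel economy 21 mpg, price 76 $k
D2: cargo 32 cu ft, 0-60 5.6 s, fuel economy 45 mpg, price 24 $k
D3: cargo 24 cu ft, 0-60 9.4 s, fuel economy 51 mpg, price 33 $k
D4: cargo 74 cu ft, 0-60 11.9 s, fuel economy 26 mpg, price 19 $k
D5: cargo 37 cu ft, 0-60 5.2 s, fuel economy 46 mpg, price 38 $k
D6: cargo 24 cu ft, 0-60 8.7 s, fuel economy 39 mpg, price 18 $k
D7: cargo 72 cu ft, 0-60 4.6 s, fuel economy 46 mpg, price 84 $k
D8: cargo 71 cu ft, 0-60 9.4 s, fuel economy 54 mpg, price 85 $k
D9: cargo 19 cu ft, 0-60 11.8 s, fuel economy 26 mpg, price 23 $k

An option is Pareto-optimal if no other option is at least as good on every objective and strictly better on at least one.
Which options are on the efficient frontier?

D1: dominated by D2 (cargo 32≥26, 0-60 5.6≤8.1, fuel economy 45≥21, price 24≤76).
D2: not dominated.
D3: not dominated.
D4: not dominated (best cargo).
D5: not dominated.
D6: not dominated (best price).
D7: not dominated (best 0-60).
D8: not dominated (best fuel economy).
D9: dominated by D6 (cargo 24≥19, 0-60 8.7≤11.8, fuel economy 39≥26, price 18≤23).

D2, D3, D4, D5, D6, D7, D8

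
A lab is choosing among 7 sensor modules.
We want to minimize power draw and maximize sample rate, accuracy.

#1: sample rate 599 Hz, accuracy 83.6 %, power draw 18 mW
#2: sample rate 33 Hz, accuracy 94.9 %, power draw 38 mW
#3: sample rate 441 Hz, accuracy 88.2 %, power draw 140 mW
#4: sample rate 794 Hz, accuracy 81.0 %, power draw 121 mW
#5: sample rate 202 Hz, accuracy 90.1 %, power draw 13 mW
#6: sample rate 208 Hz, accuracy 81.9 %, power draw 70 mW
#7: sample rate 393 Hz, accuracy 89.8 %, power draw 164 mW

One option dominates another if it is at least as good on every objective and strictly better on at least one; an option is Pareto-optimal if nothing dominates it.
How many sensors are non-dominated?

#1: not dominated.
#2: not dominated (best accuracy).
#3: not dominated.
#4: not dominated (best sample rate).
#5: not dominated (best power draw).
#6: dominated by #1 (sample rate 599≥208, accuracy 83.6≥81.9, power draw 18≤70).
#7: not dominated.
Pareto-optimal: #1, #2, #3, #4, #5, #7 → 6.

6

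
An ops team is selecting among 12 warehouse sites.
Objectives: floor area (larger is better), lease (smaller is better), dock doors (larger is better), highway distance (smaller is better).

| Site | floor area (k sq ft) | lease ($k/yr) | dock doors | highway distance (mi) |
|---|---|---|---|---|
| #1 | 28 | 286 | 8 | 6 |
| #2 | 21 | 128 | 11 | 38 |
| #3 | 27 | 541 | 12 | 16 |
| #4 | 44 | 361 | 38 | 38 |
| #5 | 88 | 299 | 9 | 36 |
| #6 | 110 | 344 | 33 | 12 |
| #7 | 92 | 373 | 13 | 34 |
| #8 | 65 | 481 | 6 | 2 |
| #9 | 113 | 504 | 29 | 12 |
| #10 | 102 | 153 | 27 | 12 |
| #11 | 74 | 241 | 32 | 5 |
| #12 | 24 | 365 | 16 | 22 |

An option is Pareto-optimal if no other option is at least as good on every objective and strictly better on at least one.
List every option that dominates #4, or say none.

none

#1: worse on floor area (28 vs 44).
#2: worse on floor area (21 vs 44).
#3: worse on floor area (27 vs 44).
#5: worse on dock doors (9 vs 38).
#6: worse on dock doors (33 vs 38).
#7: worse on lease (373 vs 361).
#8: worse on lease (481 vs 361).
#9: worse on lease (504 vs 361).
#10: worse on dock doors (27 vs 38).
#11: worse on dock doors (32 vs 38).
#12: worse on floor area (24 vs 44).
No option dominates #4.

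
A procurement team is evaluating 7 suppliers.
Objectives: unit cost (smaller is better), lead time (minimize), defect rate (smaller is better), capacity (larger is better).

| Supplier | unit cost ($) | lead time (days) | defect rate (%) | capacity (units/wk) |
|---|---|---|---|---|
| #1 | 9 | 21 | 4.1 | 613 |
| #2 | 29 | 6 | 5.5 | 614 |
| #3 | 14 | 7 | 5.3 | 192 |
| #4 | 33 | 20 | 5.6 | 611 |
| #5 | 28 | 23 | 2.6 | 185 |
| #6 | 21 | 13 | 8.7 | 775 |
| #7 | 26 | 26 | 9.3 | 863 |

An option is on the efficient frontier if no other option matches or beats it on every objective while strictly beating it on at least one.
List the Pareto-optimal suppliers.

#1, #2, #3, #5, #6, #7

#1: not dominated (best unit cost).
#2: not dominated (best lead time).
#3: not dominated.
#4: dominated by #2 (unit cost 29≤33, lead time 6≤20, defect rate 5.5≤5.6, capacity 614≥611).
#5: not dominated (best defect rate).
#6: not dominated.
#7: not dominated (best capacity).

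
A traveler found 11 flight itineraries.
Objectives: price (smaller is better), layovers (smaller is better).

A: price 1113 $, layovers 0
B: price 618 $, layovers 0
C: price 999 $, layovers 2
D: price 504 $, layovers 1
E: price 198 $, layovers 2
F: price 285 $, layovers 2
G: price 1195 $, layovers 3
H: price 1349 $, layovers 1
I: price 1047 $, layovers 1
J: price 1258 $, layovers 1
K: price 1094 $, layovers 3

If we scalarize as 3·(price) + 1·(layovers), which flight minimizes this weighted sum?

A: 3·1113 + 1·0 = 3339
B: 3·618 + 1·0 = 1854
C: 3·999 + 1·2 = 2999
D: 3·504 + 1·1 = 1513
E: 3·198 + 1·2 = 596
F: 3·285 + 1·2 = 857
G: 3·1195 + 1·3 = 3588
H: 3·1349 + 1·1 = 4048
I: 3·1047 + 1·1 = 3142
J: 3·1258 + 1·1 = 3775
K: 3·1094 + 1·3 = 3285
Lowest: E at 596.

E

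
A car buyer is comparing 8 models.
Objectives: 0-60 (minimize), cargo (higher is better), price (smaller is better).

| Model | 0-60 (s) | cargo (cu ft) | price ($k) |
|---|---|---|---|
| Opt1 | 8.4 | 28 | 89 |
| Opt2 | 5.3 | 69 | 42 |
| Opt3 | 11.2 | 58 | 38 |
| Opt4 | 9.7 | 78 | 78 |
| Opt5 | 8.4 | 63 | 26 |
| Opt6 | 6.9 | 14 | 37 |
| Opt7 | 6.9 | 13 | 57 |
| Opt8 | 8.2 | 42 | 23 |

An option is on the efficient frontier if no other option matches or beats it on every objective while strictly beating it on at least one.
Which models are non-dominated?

Opt1: dominated by Opt2 (0-60 5.3≤8.4, cargo 69≥28, price 42≤89).
Opt2: not dominated (best 0-60).
Opt3: dominated by Opt5 (0-60 8.4≤11.2, cargo 63≥58, price 26≤38).
Opt4: not dominated (best cargo).
Opt5: not dominated.
Opt6: not dominated.
Opt7: dominated by Opt2 (0-60 5.3≤6.9, cargo 69≥13, price 42≤57).
Opt8: not dominated (best price).

Opt2, Opt4, Opt5, Opt6, Opt8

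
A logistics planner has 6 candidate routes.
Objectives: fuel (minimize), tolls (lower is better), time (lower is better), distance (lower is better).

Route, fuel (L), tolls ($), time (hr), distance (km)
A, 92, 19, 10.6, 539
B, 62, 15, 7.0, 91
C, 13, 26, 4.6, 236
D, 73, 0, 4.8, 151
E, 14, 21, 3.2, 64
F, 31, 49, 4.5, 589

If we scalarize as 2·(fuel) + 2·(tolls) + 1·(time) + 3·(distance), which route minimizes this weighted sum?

A: 2·92 + 2·19 + 1·10.6 + 3·539 = 1849.6
B: 2·62 + 2·15 + 1·7.0 + 3·91 = 434.0
C: 2·13 + 2·26 + 1·4.6 + 3·236 = 790.6
D: 2·73 + 2·0 + 1·4.8 + 3·151 = 603.8
E: 2·14 + 2·21 + 1·3.2 + 3·64 = 265.2
F: 2·31 + 2·49 + 1·4.5 + 3·589 = 1931.5
Lowest: E at 265.2.

E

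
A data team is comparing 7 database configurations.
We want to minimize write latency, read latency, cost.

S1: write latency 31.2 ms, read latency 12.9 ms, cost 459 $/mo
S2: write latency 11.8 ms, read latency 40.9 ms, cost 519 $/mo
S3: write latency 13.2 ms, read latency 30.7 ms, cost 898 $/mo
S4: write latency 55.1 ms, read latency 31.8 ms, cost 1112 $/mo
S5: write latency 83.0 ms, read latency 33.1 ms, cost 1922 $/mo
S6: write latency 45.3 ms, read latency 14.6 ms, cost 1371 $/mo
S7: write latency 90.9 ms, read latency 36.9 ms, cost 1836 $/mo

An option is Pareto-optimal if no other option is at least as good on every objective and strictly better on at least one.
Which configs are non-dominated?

S1: not dominated (best read latency).
S2: not dominated (best write latency).
S3: not dominated.
S4: dominated by S1 (write latency 31.2≤55.1, read latency 12.9≤31.8, cost 459≤1112).
S5: dominated by S1 (write latency 31.2≤83.0, read latency 12.9≤33.1, cost 459≤1922).
S6: dominated by S1 (write latency 31.2≤45.3, read latency 12.9≤14.6, cost 459≤1371).
S7: dominated by S1 (write latency 31.2≤90.9, read latency 12.9≤36.9, cost 459≤1836).

S1, S2, S3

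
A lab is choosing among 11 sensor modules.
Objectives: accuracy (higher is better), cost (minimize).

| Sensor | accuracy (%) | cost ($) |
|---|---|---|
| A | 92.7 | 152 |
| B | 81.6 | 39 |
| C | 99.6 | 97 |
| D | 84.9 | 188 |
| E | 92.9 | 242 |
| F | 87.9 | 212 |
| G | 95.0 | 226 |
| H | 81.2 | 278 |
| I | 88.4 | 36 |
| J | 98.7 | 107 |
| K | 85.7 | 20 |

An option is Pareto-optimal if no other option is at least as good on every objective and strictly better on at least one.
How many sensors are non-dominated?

A: dominated by C (accuracy 99.6≥92.7, cost 97≤152).
B: dominated by I (accuracy 88.4≥81.6, cost 36≤39).
C: not dominated (best accuracy).
D: dominated by A (accuracy 92.7≥84.9, cost 152≤188).
E: dominated by C (accuracy 99.6≥92.9, cost 97≤242).
F: dominated by A (accuracy 92.7≥87.9, cost 152≤212).
G: dominated by C (accuracy 99.6≥95.0, cost 97≤226).
H: dominated by A (accuracy 92.7≥81.2, cost 152≤278).
I: not dominated.
J: dominated by C (accuracy 99.6≥98.7, cost 97≤107).
K: not dominated (best cost).
Pareto-optimal: C, I, K → 3.

3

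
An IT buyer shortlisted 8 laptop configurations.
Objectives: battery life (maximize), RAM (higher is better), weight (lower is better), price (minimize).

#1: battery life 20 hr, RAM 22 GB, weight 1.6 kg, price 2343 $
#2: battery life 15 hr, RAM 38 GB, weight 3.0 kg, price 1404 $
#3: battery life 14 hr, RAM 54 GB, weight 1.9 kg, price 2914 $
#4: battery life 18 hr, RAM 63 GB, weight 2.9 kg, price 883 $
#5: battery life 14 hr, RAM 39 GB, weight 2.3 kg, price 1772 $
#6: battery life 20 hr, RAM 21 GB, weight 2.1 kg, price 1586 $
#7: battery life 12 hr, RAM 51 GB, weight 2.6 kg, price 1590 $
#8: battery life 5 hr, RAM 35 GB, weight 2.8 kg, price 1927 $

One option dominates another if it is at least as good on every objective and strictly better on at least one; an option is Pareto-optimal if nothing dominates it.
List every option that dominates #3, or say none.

#1: worse on RAM (22 vs 54).
#2: worse on RAM (38 vs 54).
#4: worse on weight (2.9 vs 1.9).
#5: worse on RAM (39 vs 54).
#6: worse on RAM (21 vs 54).
#7: worse on battery life (12 vs 14).
#8: worse on battery life (5 vs 14).
No option dominates #3.

none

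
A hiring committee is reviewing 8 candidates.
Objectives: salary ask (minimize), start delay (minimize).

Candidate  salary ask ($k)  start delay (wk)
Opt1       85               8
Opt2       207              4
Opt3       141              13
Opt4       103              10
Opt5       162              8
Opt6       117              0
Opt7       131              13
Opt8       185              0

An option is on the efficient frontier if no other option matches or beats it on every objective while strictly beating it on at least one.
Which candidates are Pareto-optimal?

Opt1: not dominated (best salary ask).
Opt2: dominated by Opt6 (salary ask 117≤207, start delay 0≤4).
Opt3: dominated by Opt1 (salary ask 85≤141, start delay 8≤13).
Opt4: dominated by Opt1 (salary ask 85≤103, start delay 8≤10).
Opt5: dominated by Opt1 (salary ask 85≤162, start delay 8≤8).
Opt6: not dominated.
Opt7: dominated by Opt1 (salary ask 85≤131, start delay 8≤13).
Opt8: dominated by Opt6 (salary ask 117≤185, start delay 0≤0).

Opt1, Opt6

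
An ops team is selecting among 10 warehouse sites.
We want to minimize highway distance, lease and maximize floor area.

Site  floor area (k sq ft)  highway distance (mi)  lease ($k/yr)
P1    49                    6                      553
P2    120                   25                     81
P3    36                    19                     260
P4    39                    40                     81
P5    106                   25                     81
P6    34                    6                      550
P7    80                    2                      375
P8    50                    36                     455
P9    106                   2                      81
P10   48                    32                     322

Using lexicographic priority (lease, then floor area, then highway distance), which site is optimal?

P2

First minimize lease: best is 81, kept {P2, P4, P5, P9}.
Then maximize floor area: best is 120, kept {P2}.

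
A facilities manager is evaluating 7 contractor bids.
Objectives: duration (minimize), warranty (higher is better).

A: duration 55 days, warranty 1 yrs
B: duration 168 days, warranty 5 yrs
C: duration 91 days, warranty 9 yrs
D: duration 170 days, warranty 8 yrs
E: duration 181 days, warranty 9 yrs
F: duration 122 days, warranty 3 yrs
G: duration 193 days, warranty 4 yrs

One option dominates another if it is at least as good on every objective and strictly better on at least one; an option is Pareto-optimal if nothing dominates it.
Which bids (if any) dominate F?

C

C: duration 91≤122, warranty 9≥3 — dominates F.
Others (A, B, D, E, G) are each worse than F on at least one objective.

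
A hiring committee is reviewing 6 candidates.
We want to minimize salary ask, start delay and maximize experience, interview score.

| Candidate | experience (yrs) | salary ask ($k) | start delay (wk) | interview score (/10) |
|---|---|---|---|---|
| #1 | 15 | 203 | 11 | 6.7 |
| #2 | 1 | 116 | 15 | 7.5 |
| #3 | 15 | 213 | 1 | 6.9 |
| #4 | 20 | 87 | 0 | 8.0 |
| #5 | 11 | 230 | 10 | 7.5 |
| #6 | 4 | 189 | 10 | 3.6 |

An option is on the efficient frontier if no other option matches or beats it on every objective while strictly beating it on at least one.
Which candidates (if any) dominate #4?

#1: worse on experience (15 vs 20).
#2: worse on experience (1 vs 20).
#3: worse on experience (15 vs 20).
#5: worse on experience (11 vs 20).
#6: worse on experience (4 vs 20).
No option dominates #4.

none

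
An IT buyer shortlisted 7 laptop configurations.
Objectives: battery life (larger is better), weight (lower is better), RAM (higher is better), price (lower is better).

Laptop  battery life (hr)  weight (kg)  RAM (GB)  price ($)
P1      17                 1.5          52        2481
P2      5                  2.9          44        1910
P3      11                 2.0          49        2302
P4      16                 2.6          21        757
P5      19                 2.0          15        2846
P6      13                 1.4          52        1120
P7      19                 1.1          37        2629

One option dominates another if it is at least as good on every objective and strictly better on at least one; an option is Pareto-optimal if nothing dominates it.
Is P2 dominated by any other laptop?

P6 vs P2: battery life 13≥5, weight 1.4≤2.9, RAM 52≥44, price 1120≤1910 — P6 is at least as good on every objective and strictly better on at least one, so P6 dominates P2.

Yes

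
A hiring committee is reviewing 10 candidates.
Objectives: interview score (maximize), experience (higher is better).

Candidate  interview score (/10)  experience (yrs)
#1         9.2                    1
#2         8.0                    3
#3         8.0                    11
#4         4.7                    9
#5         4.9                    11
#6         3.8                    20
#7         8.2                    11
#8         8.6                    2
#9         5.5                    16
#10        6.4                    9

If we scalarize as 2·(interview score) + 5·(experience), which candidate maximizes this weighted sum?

#1: 2·9.2 + 5·1 = 23.4
#2: 2·8.0 + 5·3 = 31.0
#3: 2·8.0 + 5·11 = 71.0
#4: 2·4.7 + 5·9 = 54.4
#5: 2·4.9 + 5·11 = 64.8
#6: 2·3.8 + 5·20 = 107.6
#7: 2·8.2 + 5·11 = 71.4
#8: 2·8.6 + 5·2 = 27.2
#9: 2·5.5 + 5·16 = 91.0
#10: 2·6.4 + 5·9 = 57.8
Highest: #6 at 107.6.

#6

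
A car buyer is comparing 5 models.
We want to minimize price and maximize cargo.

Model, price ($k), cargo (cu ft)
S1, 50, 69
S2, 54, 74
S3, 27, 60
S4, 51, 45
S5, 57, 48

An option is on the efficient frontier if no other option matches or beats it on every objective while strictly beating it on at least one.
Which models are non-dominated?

S1, S2, S3

S1: not dominated.
S2: not dominated (best cargo).
S3: not dominated (best price).
S4: dominated by S1 (price 50≤51, cargo 69≥45).
S5: dominated by S1 (price 50≤57, cargo 69≥48).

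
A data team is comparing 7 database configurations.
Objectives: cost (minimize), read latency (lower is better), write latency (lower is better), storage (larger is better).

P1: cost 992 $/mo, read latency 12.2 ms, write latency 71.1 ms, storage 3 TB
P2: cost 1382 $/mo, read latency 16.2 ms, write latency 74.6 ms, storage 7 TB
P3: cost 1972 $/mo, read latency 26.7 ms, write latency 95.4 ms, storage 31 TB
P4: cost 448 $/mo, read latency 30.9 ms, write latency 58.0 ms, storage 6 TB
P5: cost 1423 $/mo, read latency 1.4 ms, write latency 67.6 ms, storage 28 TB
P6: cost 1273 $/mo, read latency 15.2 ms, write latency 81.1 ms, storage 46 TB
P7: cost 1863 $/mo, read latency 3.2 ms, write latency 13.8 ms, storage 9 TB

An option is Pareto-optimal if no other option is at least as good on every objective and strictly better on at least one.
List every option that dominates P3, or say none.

P6

P6: cost 1273≤1972, read latency 15.2≤26.7, write latency 81.1≤95.4, storage 46≥31 — dominates P3.
Others (P1, P2, P4, P5, P7) are each worse than P3 on at least one objective.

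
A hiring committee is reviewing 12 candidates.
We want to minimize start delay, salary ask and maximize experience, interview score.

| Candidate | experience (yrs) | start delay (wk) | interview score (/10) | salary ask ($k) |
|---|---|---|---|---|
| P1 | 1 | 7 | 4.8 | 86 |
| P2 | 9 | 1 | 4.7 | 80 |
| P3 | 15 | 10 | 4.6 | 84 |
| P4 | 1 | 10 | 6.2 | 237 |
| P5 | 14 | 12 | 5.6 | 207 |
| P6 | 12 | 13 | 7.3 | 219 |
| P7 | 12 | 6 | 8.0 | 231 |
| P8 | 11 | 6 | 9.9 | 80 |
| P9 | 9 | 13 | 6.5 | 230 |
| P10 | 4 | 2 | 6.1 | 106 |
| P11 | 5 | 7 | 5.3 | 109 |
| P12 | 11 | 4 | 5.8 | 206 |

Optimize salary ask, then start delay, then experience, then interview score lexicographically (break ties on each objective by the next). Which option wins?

First minimize salary ask: best is 80, kept {P2, P8}.
Then minimize start delay: best is 1, kept {P2}.

P2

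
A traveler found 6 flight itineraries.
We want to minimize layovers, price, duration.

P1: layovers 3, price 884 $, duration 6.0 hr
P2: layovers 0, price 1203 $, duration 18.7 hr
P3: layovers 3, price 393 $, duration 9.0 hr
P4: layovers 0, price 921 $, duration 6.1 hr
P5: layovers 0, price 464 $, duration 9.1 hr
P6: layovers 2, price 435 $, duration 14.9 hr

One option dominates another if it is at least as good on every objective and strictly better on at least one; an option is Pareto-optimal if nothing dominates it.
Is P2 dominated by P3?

P3 vs P2: P3 is worse on layovers (3 vs 0), so it does not dominate P2.

No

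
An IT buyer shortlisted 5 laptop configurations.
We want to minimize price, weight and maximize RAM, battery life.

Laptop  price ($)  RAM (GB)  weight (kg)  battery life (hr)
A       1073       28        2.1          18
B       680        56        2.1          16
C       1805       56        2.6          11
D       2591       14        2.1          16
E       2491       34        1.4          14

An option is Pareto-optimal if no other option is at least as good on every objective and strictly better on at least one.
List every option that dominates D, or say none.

A, B

A: price 1073≤2591, RAM 28≥14, weight 2.1≤2.1, battery life 18≥16 — dominates D.
B: price 680≤2591, RAM 56≥14, weight 2.1≤2.1, battery life 16≥16 — dominates D.
Others (C, E) are each worse than D on at least one objective.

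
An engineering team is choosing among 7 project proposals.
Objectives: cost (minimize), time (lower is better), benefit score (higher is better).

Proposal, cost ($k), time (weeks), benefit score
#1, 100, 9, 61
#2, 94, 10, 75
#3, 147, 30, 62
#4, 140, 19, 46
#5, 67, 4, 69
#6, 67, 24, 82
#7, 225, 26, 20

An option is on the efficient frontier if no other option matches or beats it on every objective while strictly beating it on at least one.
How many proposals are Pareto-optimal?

3

#1: dominated by #5 (cost 67≤100, time 4≤9, benefit score 69≥61).
#2: not dominated.
#3: dominated by #2 (cost 94≤147, time 10≤30, benefit score 75≥62).
#4: dominated by #1 (cost 100≤140, time 9≤19, benefit score 61≥46).
#5: not dominated (best time).
#6: not dominated (best benefit score).
#7: dominated by #1 (cost 100≤225, time 9≤26, benefit score 61≥20).
Pareto-optimal: #2, #5, #6 → 3.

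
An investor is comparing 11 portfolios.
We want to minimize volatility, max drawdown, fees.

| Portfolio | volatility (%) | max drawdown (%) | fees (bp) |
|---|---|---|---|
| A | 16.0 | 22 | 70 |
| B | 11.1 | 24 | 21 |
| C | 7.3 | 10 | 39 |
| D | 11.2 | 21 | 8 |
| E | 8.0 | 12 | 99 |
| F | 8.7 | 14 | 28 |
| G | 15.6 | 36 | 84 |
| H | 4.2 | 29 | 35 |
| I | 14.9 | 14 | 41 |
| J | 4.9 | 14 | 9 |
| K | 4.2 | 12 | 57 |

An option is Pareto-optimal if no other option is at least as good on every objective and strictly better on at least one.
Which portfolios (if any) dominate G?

B, C, D, F, H, I, J, K

B: volatility 11.1≤15.6, max drawdown 24≤36, fees 21≤84 — dominates G.
C: volatility 7.3≤15.6, max drawdown 10≤36, fees 39≤84 — dominates G.
D: volatility 11.2≤15.6, max drawdown 21≤36, fees 8≤84 — dominates G.
F: volatility 8.7≤15.6, max drawdown 14≤36, fees 28≤84 — dominates G.
H: volatility 4.2≤15.6, max drawdown 29≤36, fees 35≤84 — dominates G.
I: volatility 14.9≤15.6, max drawdown 14≤36, fees 41≤84 — dominates G.
J: volatility 4.9≤15.6, max drawdown 14≤36, fees 9≤84 — dominates G.
K: volatility 4.2≤15.6, max drawdown 12≤36, fees 57≤84 — dominates G.
Others (A, E) are each worse than G on at least one objective.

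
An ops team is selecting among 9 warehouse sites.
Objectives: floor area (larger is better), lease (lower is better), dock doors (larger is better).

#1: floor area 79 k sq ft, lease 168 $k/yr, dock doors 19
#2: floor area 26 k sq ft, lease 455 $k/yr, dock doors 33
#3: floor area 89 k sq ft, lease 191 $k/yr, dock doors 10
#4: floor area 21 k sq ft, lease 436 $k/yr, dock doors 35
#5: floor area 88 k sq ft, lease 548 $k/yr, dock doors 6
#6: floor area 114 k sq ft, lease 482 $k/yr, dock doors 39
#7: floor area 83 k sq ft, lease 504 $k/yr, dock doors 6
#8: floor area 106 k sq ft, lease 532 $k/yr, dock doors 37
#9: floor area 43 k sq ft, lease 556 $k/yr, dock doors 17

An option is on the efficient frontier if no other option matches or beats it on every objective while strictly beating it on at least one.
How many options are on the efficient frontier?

5

#1: not dominated (best lease).
#2: not dominated.
#3: not dominated.
#4: not dominated.
#5: dominated by #3 (floor area 89≥88, lease 191≤548, dock doors 10≥6).
#6: not dominated (best floor area).
#7: dominated by #3 (floor area 89≥83, lease 191≤504, dock doors 10≥6).
#8: dominated by #6 (floor area 114≥106, lease 482≤532, dock doors 39≥37).
#9: dominated by #1 (floor area 79≥43, lease 168≤556, dock doors 19≥17).
Pareto-optimal: #1, #2, #3, #4, #6 → 5.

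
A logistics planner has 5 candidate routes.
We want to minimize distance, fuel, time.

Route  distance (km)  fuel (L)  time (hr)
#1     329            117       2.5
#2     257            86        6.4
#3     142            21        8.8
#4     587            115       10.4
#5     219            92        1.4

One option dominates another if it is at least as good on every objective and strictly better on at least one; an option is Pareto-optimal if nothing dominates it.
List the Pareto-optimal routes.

#2, #3, #5

#1: dominated by #5 (distance 219≤329, fuel 92≤117, time 1.4≤2.5).
#2: not dominated.
#3: not dominated (best distance).
#4: dominated by #2 (distance 257≤587, fuel 86≤115, time 6.4≤10.4).
#5: not dominated (best time).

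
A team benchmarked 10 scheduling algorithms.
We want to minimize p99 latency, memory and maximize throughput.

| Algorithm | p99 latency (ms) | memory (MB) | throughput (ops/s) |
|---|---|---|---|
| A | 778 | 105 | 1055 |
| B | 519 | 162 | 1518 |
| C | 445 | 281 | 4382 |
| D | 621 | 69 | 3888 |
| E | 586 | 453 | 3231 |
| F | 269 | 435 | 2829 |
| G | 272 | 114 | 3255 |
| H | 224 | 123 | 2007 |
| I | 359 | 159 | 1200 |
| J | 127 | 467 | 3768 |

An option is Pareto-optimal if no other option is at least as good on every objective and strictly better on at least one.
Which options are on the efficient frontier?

C, D, F, G, H, J

A: dominated by D (p99 latency 621≤778, memory 69≤105, throughput 3888≥1055).
B: dominated by G (p99 latency 272≤519, memory 114≤162, throughput 3255≥1518).
C: not dominated (best throughput).
D: not dominated (best memory).
E: dominated by C (p99 latency 445≤586, memory 281≤453, throughput 4382≥3231).
F: not dominated.
G: not dominated.
H: not dominated.
I: dominated by G (p99 latency 272≤359, memory 114≤159, throughput 3255≥1200).
J: not dominated (best p99 latency).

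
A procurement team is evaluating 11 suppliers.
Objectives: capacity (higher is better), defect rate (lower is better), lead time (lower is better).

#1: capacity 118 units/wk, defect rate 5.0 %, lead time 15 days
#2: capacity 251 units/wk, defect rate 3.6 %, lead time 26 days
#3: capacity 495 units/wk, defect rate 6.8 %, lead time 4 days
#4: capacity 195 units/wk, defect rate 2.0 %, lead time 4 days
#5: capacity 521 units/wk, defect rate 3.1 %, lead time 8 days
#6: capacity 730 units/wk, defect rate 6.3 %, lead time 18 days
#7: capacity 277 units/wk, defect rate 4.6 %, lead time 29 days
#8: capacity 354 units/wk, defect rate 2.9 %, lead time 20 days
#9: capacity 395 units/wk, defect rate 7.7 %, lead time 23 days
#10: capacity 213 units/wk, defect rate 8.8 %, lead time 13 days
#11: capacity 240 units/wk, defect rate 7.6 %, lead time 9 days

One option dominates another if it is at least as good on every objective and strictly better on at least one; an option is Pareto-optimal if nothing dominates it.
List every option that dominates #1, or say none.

#4, #5

#4: capacity 195≥118, defect rate 2.0≤5.0, lead time 4≤15 — dominates #1.
#5: capacity 521≥118, defect rate 3.1≤5.0, lead time 8≤15 — dominates #1.
Others (#2, #3, #6, #7, #8, #9, #10, #11) are each worse than #1 on at least one objective.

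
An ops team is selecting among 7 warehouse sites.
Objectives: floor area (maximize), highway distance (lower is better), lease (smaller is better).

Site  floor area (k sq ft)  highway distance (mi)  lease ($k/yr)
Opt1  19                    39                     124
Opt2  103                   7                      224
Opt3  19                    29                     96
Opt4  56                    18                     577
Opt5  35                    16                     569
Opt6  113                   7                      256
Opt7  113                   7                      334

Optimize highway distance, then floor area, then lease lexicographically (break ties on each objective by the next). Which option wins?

Opt6

First minimize highway distance: best is 7, kept {Opt2, Opt6, Opt7}.
Then maximize floor area: best is 113, kept {Opt6, Opt7}.
Then minimize lease: best is 256, kept {Opt6}.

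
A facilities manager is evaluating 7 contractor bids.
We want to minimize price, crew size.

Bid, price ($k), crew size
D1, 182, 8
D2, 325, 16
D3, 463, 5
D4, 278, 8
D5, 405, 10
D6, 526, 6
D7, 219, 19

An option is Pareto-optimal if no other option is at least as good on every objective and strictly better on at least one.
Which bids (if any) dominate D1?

none

D2: worse on price (325 vs 182).
D3: worse on price (463 vs 182).
D4: worse on price (278 vs 182).
D5: worse on price (405 vs 182).
D6: worse on price (526 vs 182).
D7: worse on price (219 vs 182).
No option dominates D1.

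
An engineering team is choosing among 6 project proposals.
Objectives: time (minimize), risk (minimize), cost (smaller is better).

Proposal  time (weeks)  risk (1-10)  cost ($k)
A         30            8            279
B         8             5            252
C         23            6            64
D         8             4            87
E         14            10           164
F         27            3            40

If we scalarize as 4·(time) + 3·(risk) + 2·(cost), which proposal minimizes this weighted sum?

F

A: 4·30 + 3·8 + 2·279 = 702
B: 4·8 + 3·5 + 2·252 = 551
C: 4·23 + 3·6 + 2·64 = 238
D: 4·8 + 3·4 + 2·87 = 218
E: 4·14 + 3·10 + 2·164 = 414
F: 4·27 + 3·3 + 2·40 = 197
Lowest: F at 197.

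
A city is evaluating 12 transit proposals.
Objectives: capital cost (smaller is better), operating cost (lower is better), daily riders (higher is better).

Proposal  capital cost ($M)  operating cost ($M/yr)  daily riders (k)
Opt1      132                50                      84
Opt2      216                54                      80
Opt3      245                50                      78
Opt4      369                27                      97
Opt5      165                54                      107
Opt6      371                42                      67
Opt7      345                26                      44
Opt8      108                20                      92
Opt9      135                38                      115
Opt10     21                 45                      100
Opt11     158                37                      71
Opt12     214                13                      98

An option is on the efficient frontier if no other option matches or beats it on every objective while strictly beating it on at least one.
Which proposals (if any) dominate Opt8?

Opt1: worse on capital cost (132 vs 108).
Opt2: worse on capital cost (216 vs 108).
Opt3: worse on capital cost (245 vs 108).
Opt4: worse on capital cost (369 vs 108).
Opt5: worse on capital cost (165 vs 108).
Opt6: worse on capital cost (371 vs 108).
Opt7: worse on capital cost (345 vs 108).
Opt9: worse on capital cost (135 vs 108).
Opt10: worse on operating cost (45 vs 20).
Opt11: worse on capital cost (158 vs 108).
Opt12: worse on capital cost (214 vs 108).
No option dominates Opt8.

none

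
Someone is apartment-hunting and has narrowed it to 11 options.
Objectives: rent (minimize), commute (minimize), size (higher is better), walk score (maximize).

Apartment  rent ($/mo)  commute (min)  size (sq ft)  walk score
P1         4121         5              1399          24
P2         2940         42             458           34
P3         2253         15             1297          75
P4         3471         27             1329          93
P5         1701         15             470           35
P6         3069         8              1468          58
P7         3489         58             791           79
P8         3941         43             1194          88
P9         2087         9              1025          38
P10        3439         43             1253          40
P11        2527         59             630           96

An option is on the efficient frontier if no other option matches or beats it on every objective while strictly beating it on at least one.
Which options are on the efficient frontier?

P1: not dominated (best commute).
P2: dominated by P3 (rent 2253≤2940, commute 15≤42, size 1297≥458, walk score 75≥34).
P3: not dominated.
P4: not dominated.
P5: not dominated (best rent).
P6: not dominated (best size).
P7: dominated by P4 (rent 3471≤3489, commute 27≤58, size 1329≥791, walk score 93≥79).
P8: dominated by P4 (rent 3471≤3941, commute 27≤43, size 1329≥1194, walk score 93≥88).
P9: not dominated.
P10: dominated by P3 (rent 2253≤3439, commute 15≤43, size 1297≥1253, walk score 75≥40).
P11: not dominated (best walk score).

P1, P3, P4, P5, P6, P9, P11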